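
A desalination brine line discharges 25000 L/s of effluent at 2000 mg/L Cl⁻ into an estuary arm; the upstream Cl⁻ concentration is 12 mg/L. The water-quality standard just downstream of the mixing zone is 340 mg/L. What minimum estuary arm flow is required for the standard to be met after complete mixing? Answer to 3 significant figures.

Set C_mix = 340: (Q·12.00 + 25000·2000) / (Q + 25000) = 340
→ Q = 25000·(2000 − 340)/(340 − 12.00) = 126500 L/s.

127000 L/s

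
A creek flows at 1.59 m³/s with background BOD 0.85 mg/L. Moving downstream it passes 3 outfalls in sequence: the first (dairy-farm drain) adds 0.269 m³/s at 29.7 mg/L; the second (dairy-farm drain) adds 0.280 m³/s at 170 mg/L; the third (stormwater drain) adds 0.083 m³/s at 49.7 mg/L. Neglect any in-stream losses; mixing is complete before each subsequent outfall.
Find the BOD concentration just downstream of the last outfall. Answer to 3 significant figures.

27.5 mg/L

Below outfall 1: Q → 1.859 m³/s, C = (1.590·0.8500 + 0.2690·29.70)/1.859 = 5.025 mg/L.
Below outfall 2: Q → 2.139 m³/s, C = (1.859·5.025 + 0.2800·170.0)/2.139 = 26.62 mg/L.
Below outfall 3: Q → 2.222 m³/s, C = (2.139·26.62 + 0.08300·49.70)/2.222 = 27.48 mg/L.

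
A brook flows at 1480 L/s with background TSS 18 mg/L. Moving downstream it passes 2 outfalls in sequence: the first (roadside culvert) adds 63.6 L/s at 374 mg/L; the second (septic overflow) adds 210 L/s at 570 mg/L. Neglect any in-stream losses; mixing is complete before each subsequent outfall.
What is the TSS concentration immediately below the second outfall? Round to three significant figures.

97.0 mg/L

After outfall 1: Q = 1480 + 63.60 = 1544 L/s; C = (1480·18.00 + 63.60·374.0)/1544 = 32.67 mg/L.
After outfall 2: Q = 1544 + 210.0 = 1754 L/s; C = (1544·32.67 + 210.0·570.0)/1754 = 97.02 mg/L.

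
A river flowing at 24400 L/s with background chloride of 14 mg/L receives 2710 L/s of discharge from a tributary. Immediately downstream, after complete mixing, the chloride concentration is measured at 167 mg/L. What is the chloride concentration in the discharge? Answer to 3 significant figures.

Mass balance: 24400·14.00 + 2710·Cₑ = 27110·167.0
→ Cₑ = (27110·167.0 − 24400·14.00) / 2710 = 1545 mg/L.

1540 mg/L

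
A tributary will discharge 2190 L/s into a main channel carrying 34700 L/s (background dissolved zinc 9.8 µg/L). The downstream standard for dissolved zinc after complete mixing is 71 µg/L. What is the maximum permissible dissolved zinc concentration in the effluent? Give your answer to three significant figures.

1040 µg/L

At the limit, (Qr·Cr + Qe·Cₑ)/(Qr + Qe) = 71:
Cₑ = (36890·71 − 34700·9.800) / 2190 = 1041 µg/L.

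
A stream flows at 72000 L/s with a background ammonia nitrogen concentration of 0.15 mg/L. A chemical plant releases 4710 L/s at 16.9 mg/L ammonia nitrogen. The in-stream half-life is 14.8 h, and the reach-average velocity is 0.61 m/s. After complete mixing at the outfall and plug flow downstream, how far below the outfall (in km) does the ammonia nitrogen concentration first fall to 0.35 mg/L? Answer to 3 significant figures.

56.9 km

After mixing, C = (72000·0.1500 + 4710·16.90) / 76710 = 90400/76710 = 1.178 mg/L.
Half-life 14.8 h → k = ln 2 / 14.8 = 0.04683 h⁻¹ = 1.124 d⁻¹.
Set 1.178·exp(−k·t) = 0.35 → t = ln(1.178/0.35)/k = 93320 s = 25.92 h.
Distance = v·t = 0.61·93320 = 56920 m = 56.92 km.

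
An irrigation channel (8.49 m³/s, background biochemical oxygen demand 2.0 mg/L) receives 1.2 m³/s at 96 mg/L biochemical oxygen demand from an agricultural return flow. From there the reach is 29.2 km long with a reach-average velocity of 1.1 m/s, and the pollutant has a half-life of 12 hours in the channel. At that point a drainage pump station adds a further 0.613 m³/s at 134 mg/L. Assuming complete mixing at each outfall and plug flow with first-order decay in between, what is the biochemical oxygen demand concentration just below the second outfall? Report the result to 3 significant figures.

Mixed concentration C = ΣQC/ΣQ = (8.490·2.000 + 1.200·96.00) / 9.690 = 132.2/9.690 = 13.64 mg/L; combined flow 9.690 m³/s.
Travel time t = 29.2·1000 / 1.1 = 26550 s = 7.374 h.
Half-life 12 h → k = ln 2 / 12 = 0.05776 h⁻¹ = 1.386 d⁻¹.
Decay over the reach: 13.64·exp(−kt) = 13.64·0.6532 = 8.910 mg/L.
Second outfall: C = (9.690·8.910 + 0.6130·134.0)/10.30 = 16.35 mg/L.

16.4 mg/L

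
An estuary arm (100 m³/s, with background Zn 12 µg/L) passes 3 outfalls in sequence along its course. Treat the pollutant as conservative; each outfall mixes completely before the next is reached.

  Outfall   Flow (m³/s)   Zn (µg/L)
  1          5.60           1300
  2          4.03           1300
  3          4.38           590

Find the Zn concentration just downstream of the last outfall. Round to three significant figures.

143 µg/L

Outfall 1: combined Q = 105.6 m³/s; C = (100.0·12.00 + 5.600·1300)/105.6 = 80.30 µg/L.
Outfall 2: combined Q = 109.6 m³/s; C = (105.6·80.30 + 4.030·1300)/109.6 = 125.1 µg/L.
Outfall 3: combined Q = 114.0 m³/s; C = (109.6·125.1 + 4.380·590.0)/114.0 = 143.0 µg/L.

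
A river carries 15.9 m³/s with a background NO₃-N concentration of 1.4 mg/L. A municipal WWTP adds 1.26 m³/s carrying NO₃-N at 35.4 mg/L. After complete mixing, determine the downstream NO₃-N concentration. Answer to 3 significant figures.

3.90 mg/L

Mass balance: C = (15.90·1.400 + 1.260·35.40) / 17.16 = 66.86/17.16 = 3.897 mg/L.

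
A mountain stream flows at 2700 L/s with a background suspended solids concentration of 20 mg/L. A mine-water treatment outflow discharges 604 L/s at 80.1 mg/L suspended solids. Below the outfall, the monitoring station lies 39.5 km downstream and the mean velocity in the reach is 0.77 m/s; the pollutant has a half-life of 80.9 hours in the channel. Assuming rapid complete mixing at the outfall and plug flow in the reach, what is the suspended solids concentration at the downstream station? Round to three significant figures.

Mixed concentration C = ΣQC/ΣQ = (2700·20.00 + 604.0·80.10) / 3304 = 102400/3304 = 30.99 mg/L.
Travel time t = 39.5·1000 / 0.77 = 51300 s = 14.25 h.
Half-life 80.9 h → k = ln 2 / 80.9 = 0.008568 h⁻¹ = 0.2056 d⁻¹.
First-order decay: C = 30.99·exp(−k·t) = 30.99·0.8851 = 27.43 mg/L.

27.4 mg/L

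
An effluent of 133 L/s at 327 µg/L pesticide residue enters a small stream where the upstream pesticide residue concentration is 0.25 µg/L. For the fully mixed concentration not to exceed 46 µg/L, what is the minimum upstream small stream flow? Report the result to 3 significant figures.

817 L/s

Set C_mix = 46: (Q·0.2500 + 133.0·327.0) / (Q + 133.0) = 46
→ Q = 133.0·(327.0 − 46)/(46 − 0.2500) = 816.9 L/s.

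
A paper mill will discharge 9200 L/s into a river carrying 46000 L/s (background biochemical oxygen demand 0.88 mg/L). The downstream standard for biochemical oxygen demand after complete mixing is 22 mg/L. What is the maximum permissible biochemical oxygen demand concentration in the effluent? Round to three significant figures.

At the limit, (Qr·Cr + Qe·Cₑ)/(Qr + Qe) = 22:
Cₑ = (55200·22 − 46000·0.8800) / 9200 = 127.6 mg/L.

128 mg/L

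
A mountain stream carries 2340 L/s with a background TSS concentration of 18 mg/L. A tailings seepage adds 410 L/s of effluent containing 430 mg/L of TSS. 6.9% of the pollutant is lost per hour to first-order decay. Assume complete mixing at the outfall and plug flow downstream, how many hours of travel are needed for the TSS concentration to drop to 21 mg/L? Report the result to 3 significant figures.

Conservation of mass: C = (2340·18.00 + 410.0·430.0) / 2750 = 218400/2750 = 79.43 mg/L.
6.9%/h lost → k = −ln(1 − 0.069) = 0.07150 h⁻¹.
79.43·exp(−k·t) = 21 → t = ln(79.43/21)/k = 66980 s = 18.61 h.

18.6 h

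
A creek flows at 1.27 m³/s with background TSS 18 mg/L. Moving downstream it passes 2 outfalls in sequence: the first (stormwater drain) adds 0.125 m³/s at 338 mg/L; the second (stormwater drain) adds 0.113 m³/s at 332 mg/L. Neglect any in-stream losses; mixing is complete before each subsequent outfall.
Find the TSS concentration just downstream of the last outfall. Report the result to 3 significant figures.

68.1 mg/L

Below outfall 1: Q → 1.395 m³/s, C = (1.270·18.00 + 0.1250·338.0)/1.395 = 46.67 mg/L.
Below outfall 2: Q → 1.508 m³/s, C = (1.395·46.67 + 0.1130·332.0)/1.508 = 68.05 mg/L.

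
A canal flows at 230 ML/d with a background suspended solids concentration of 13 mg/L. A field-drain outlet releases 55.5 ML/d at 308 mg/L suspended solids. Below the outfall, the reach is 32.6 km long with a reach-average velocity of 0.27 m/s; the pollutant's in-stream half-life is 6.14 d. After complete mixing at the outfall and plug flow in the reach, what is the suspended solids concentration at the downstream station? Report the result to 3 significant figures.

Flow-weighted average: C = (230.0·13.00 + 55.50·308.0) / 285.5 = 20080/285.5 = 70.35 mg/L.
Travel time t = 32.6·1000 / 0.27 = 120700 s = 33.54 h.
Half-life 6.14 d → k = ln 2 / 6.14 = 0.1129 d⁻¹.
After decay, C = 70.35 × e^(−kt) = 70.35 × 0.8541 = 60.08 mg/L.

60.1 mg/L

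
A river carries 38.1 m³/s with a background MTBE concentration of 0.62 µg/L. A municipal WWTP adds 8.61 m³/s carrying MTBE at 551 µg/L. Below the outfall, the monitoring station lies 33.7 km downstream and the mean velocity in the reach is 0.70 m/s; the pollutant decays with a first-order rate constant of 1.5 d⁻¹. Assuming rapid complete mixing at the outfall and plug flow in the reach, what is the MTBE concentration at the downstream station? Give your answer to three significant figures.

Mixed concentration C = ΣQC/ΣQ = (38.10·0.6200 + 8.610·551.0) / 46.71 = 4768/46.71 = 102.1 µg/L.
Travel time t = 33.7·1000 / 0.70 = 48140 s = 13.37 h.
First-order decay: C = 102.1·exp(−k·t) = 102.1·0.4335 = 44.25 µg/L.

44.2 µg/L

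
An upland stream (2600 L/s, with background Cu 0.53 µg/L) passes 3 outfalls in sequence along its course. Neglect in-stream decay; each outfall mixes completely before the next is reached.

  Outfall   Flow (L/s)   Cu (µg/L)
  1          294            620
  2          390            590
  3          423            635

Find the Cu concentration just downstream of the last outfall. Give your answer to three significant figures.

After outfall 1: Q = 2600 + 294.0 = 2894 L/s; C = (2600·0.5300 + 294.0·620.0)/2894 = 63.46 µg/L.
After outfall 2: Q = 2894 + 390.0 = 3284 L/s; C = (2894·63.46 + 390.0·590.0)/3284 = 126.0 µg/L.
After outfall 3: Q = 3284 + 423.0 = 3707 L/s; C = (3284·126.0 + 423.0·635.0)/3707 = 184.1 µg/L.

184 µg/L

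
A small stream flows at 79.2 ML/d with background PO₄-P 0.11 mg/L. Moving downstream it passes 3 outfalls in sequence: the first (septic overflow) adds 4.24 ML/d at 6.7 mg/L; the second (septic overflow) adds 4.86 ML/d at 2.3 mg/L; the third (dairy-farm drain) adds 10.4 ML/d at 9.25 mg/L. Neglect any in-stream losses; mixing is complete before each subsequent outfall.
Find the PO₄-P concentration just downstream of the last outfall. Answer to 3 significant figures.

1.46 mg/L

After outfall 1: Q = 79.20 + 4.240 = 83.44 ML/d; C = (79.20·0.1100 + 4.240·6.700)/83.44 = 0.4449 mg/L.
After outfall 2: Q = 83.44 + 4.860 = 88.30 ML/d; C = (83.44·0.4449 + 4.860·2.300)/88.30 = 0.5470 mg/L.
After outfall 3: Q = 88.30 + 10.40 = 98.70 ML/d; C = (88.30·0.5470 + 10.40·9.250)/98.70 = 1.464 mg/L.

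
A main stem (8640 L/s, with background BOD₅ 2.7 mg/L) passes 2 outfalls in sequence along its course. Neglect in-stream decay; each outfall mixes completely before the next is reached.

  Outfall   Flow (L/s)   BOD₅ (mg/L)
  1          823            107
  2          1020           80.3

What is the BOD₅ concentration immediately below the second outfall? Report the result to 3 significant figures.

18.4 mg/L

Outfall 1: combined Q = 9463 L/s; C = (8640·2.700 + 823.0·107.0)/9463 = 11.77 mg/L.
Outfall 2: combined Q = 10480 L/s; C = (9463·11.77 + 1020·80.30)/10480 = 18.44 mg/L.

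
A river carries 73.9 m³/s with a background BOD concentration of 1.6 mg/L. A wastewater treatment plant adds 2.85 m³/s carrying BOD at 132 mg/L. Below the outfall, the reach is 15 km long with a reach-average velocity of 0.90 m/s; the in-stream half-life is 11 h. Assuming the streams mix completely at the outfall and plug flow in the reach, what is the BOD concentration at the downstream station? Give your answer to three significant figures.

Mass balance: C = (73.90·1.600 + 2.850·132.0) / 76.75 = 494.4/76.75 = 6.442 mg/L.
Travel time t = 15·1000 / 0.90 = 16670 s = 4.630 h.
Half-life 11 h → k = ln 2 / 11 = 0.06301 h⁻¹ = 1.512 d⁻¹.
After decay, C = 6.442 × e^(−kt) = 6.442 × 0.7470 = 4.812 mg/L.

4.81 mg/L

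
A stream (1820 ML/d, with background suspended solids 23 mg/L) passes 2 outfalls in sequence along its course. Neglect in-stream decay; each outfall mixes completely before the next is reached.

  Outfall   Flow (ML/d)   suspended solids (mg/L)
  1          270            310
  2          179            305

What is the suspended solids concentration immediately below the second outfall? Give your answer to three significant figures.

After outfall 1: Q = 1820 + 270.0 = 2090 ML/d; C = (1820·23.00 + 270.0·310.0)/2090 = 60.08 mg/L.
After outfall 2: Q = 2090 + 179.0 = 2269 ML/d; C = (2090·60.08 + 179.0·305.0)/2269 = 79.40 mg/L.

79.4 mg/L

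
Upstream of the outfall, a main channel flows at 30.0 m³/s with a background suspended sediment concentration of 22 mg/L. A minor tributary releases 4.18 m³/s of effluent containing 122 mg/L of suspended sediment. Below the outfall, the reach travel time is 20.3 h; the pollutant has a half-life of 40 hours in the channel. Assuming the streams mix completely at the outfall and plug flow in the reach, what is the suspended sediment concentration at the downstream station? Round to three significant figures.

Mass balance: C = (30.00·22.00 + 4.180·122.0) / 34.18 = 1170/34.18 = 34.23 mg/L.
Half-life 40 h → k = ln 2 / 40 = 0.01733 h⁻¹ = 0.4159 d⁻¹.
Decay over the reach: 34.23·exp(−kt) = 34.23·0.7034 = 24.08 mg/L.

24.1 mg/L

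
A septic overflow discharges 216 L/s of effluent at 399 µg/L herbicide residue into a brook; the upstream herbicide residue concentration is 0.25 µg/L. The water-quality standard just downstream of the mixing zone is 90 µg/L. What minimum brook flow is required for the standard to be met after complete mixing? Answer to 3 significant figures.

Set C_mix = 90: (Q·0.2500 + 216.0·399.0) / (Q + 216.0) = 90
→ Q = 216.0·(399.0 − 90)/(90 − 0.2500) = 743.7 L/s.

744 L/s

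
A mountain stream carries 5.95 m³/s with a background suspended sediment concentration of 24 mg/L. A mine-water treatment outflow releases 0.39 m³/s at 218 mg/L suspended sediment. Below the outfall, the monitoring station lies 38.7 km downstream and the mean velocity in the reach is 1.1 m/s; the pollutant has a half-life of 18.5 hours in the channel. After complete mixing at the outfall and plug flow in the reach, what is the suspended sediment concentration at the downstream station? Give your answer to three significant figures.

Flow-weighted average: C = (5.950·24.00 + 0.3900·218.0) / 6.340 = 227.8/6.340 = 35.93 mg/L.
Travel time t = 38.7·1000 / 1.1 = 35180 s = 9.773 h.
Half-life 18.5 h → k = ln 2 / 18.5 = 0.03747 h⁻¹ = 0.8992 d⁻¹.
Applying C = C₀e^(−kt): 35.93 × 0.6934 = 24.92 mg/L.

24.9 mg/L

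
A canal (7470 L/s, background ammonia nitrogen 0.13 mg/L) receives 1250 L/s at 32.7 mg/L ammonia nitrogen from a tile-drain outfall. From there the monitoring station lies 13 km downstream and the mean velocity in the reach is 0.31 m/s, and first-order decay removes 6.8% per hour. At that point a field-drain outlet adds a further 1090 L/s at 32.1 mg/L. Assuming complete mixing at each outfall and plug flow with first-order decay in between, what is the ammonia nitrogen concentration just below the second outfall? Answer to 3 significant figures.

5.44 mg/L

After mixing, C = (7470·0.1300 + 1250·32.70) / 8720 = 41850/8720 = 4.799 mg/L; combined flow 8720 L/s.
Travel time t = 13·1000 / 0.31 = 41940 s = 11.65 h.
6.8%/h lost → k = −ln(1 − 0.068) = 0.07042 h⁻¹.
Applying C = C₀e^(−kt): 4.799 × 0.4403 = 2.113 mg/L.
Second outfall: C = (8720·2.113 + 1090·32.10)/9810 = 5.445 mg/L.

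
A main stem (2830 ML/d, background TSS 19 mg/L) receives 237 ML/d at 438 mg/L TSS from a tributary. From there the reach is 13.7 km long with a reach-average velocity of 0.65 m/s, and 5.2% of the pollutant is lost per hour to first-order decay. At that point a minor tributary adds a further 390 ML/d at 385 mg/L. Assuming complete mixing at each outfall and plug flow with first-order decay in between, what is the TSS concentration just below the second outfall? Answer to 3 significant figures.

Mass balance: C = (2830·19.00 + 237.0·438.0) / 3067 = 157600/3067 = 51.38 mg/L; combined flow 3067 ML/d.
Travel time t = 13.7·1000 / 0.65 = 21080 s = 5.855 h.
5.2%/h lost → k = −ln(1 − 0.052) = 0.05340 h⁻¹.
Applying C = C₀e^(−kt): 51.38 × 0.7315 = 37.58 mg/L.
Second outfall: C = (3067·37.58 + 390.0·385.0)/3457 = 76.78 mg/L.

76.8 mg/L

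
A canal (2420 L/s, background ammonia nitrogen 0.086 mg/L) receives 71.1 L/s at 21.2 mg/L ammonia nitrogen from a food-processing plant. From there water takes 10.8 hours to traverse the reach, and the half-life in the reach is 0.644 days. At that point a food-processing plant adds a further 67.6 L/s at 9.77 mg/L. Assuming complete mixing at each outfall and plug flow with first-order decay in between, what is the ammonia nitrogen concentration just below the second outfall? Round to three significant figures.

0.671 mg/L

Mixed concentration C = ΣQC/ΣQ = (2420·0.08600 + 71.10·21.20) / 2491 = 1715/2491 = 0.6886 mg/L; combined flow 2491 L/s.
Half-life 0.644 d → k = ln 2 / 0.644 = 1.076 d⁻¹.
Decay over the reach: 0.6886·exp(−kt) = 0.6886·0.6161 = 0.4243 mg/L.
At the second outfall, C = (2491·0.4243 + 67.60·9.770) / (2491 + 67.60) = 0.6712 mg/L.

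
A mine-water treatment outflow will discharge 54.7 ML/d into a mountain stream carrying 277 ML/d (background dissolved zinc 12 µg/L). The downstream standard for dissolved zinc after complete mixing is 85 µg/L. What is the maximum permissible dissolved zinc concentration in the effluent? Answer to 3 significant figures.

455 µg/L

At the limit, (Qr·Cr + Qe·Cₑ)/(Qr + Qe) = 85:
Cₑ = (331.7·85 − 277.0·12.00) / 54.70 = 454.7 µg/L.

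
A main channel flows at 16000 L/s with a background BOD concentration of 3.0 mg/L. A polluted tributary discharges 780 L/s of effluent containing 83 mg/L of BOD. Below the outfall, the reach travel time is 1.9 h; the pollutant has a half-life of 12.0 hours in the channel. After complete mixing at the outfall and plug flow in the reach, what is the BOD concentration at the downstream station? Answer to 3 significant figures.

6.02 mg/L

Flow-weighted average: C = (16000·3.000 + 780.0·83.00) / 16780 = 112700/16780 = 6.719 mg/L.
Half-life 12.0 h → k = ln 2 / 12.0 = 0.05776 h⁻¹ = 1.386 d⁻¹.
After decay, C = 6.719 × e^(−kt) = 6.719 × 0.8961 = 6.020 mg/L.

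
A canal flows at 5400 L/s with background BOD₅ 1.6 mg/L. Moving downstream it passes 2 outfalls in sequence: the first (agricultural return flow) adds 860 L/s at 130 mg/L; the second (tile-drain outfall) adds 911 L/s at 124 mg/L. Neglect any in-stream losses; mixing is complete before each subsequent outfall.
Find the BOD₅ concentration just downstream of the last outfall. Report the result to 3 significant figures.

32.5 mg/L

Below outfall 1: Q → 6260 L/s, C = (5400·1.600 + 860.0·130.0)/6260 = 19.24 mg/L.
Below outfall 2: Q → 7171 L/s, C = (6260·19.24 + 911.0·124.0)/7171 = 32.55 mg/L.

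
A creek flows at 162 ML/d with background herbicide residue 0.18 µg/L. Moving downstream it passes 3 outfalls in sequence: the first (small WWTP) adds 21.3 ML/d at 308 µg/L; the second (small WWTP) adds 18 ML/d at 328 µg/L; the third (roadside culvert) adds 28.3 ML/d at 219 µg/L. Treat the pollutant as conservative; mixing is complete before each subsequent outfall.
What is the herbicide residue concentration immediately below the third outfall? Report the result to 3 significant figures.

81.4 µg/L

After outfall 1: Q = 162.0 + 21.30 = 183.3 ML/d; C = (162.0·0.1800 + 21.30·308.0)/183.3 = 35.95 µg/L.
After outfall 2: Q = 183.3 + 18.00 = 201.3 ML/d; C = (183.3·35.95 + 18.00·328.0)/201.3 = 62.06 µg/L.
After outfall 3: Q = 201.3 + 28.30 = 229.6 ML/d; C = (201.3·62.06 + 28.30·219.0)/229.6 = 81.41 µg/L.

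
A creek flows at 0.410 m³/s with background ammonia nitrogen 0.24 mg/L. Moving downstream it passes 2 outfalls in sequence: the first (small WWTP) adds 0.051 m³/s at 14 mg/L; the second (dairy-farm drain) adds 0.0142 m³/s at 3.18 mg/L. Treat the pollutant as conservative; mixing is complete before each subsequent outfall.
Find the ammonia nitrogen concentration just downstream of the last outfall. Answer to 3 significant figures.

Outfall 1: combined Q = 0.4610 m³/s; C = (0.4100·0.2400 + 0.05100·14.00)/0.4610 = 1.762 mg/L.
Outfall 2: combined Q = 0.4752 m³/s; C = (0.4610·1.762 + 0.01420·3.180)/0.4752 = 1.805 mg/L.

1.80 mg/L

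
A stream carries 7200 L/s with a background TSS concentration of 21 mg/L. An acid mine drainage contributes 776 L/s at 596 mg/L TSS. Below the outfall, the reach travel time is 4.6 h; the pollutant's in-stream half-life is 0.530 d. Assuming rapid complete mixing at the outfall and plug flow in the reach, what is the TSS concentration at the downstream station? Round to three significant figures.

59.9 mg/L

Flow-weighted average: C = (7200·21.00 + 776.0·596.0) / 7976 = 613700/7976 = 76.94 mg/L.
Half-life 0.530 d → k = ln 2 / 0.530 = 1.308 d⁻¹.
Decay over the reach: 76.94·exp(−kt) = 76.94·0.7783 = 59.88 mg/L.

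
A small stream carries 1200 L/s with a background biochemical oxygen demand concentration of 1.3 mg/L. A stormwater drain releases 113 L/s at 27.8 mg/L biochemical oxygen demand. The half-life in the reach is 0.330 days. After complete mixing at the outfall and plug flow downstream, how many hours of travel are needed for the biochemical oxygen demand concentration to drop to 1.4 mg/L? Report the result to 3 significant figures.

10.7 h

Conservation of mass: C = (1200·1.300 + 113.0·27.80) / 1313 = 4701/1313 = 3.581 mg/L.
Half-life 0.330 d → k = ln 2 / 0.330 = 2.100 d⁻¹.
3.581·exp(−k·t) = 1.4 → t = ln(3.581/1.4)/k = 38630 s = 10.73 h.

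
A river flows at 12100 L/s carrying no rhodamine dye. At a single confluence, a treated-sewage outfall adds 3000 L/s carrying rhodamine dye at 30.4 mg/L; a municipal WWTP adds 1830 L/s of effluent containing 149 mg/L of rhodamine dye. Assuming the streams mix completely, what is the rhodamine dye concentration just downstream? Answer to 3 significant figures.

Flow-weighted average: C = (12100·0 + 3000·30.40 + 1830·149.0) / 16930 = 363900/16930 = 21.49 mg/L.

21.5 mg/L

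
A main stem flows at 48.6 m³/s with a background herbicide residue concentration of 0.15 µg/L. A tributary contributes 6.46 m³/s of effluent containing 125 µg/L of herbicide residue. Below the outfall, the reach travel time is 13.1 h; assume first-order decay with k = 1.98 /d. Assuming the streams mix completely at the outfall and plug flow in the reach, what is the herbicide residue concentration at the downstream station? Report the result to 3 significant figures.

Mixed concentration C = ΣQC/ΣQ = (48.60·0.1500 + 6.460·125.0) / 55.06 = 814.8/55.06 = 14.80 µg/L.
Decay over the reach: 14.80·exp(−kt) = 14.80·0.3393 = 5.022 µg/L.

5.02 µg/L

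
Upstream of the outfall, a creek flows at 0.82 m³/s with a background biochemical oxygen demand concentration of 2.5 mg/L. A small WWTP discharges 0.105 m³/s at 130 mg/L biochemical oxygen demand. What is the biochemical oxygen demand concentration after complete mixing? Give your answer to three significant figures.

Conservation of mass: C = (0.8200·2.500 + 0.1050·130.0) / 0.9250 = 15.70/0.9250 = 16.97 mg/L.

17.0 mg/L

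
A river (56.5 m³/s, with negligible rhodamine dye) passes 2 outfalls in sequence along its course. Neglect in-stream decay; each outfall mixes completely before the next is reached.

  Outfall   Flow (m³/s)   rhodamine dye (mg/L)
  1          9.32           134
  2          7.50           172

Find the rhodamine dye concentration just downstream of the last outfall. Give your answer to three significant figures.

34.6 mg/L

Outfall 1: combined Q = 65.82 m³/s; C = (56.50·0 + 9.320·134.0)/65.82 = 18.97 mg/L.
Outfall 2: combined Q = 73.32 m³/s; C = (65.82·18.97 + 7.500·172.0)/73.32 = 34.63 mg/L.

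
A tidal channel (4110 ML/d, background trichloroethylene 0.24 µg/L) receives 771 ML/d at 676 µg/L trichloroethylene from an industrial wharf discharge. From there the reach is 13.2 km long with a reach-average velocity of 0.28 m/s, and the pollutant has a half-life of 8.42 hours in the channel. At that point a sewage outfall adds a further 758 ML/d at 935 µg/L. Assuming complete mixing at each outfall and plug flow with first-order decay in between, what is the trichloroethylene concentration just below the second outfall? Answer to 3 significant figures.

157 µg/L

Conservation of mass: C = (4110·0.2400 + 771.0·676.0) / 4881 = 522200/4881 = 107.0 µg/L; combined flow 4881 ML/d.
Travel time t = 13.2·1000 / 0.28 = 47140 s = 13.10 h.
Half-life 8.42 h → k = ln 2 / 8.42 = 0.08232 h⁻¹ = 1.976 d⁻¹.
Applying C = C₀e^(−kt): 107.0 × 0.3403 = 36.40 µg/L.
At the second outfall, C = (4881·36.40 + 758.0·935.0) / (4881 + 758.0) = 157.2 µg/L.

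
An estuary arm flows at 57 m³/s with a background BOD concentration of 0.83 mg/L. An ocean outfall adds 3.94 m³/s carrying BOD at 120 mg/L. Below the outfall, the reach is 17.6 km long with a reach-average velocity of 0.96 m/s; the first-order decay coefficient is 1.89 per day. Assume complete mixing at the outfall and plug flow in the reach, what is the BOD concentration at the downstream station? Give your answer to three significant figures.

Flow-weighted average: C = (57.00·0.8300 + 3.940·120.0) / 60.94 = 520.1/60.94 = 8.535 mg/L.
Travel time t = 17.6·1000 / 0.96 = 18330 s = 5.093 h.
Decay over the reach: 8.535·exp(−kt) = 8.535·0.6696 = 5.715 mg/L.

5.72 mg/L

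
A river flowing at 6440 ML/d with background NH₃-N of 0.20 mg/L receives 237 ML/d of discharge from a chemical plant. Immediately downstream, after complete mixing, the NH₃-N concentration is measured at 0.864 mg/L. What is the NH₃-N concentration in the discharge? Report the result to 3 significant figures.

Mass balance: 6440·0.2000 + 237.0·Cₑ = 6677·0.8640
→ Cₑ = (6677·0.8640 − 6440·0.2000) / 237.0 = 18.91 mg/L.

18.9 mg/L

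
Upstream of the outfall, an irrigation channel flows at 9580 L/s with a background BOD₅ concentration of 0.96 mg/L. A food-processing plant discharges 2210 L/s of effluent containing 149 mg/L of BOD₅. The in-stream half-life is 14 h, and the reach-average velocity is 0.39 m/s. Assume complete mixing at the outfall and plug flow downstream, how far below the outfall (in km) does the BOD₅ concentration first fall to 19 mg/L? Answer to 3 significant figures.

11.7 km

Mixed concentration C = ΣQC/ΣQ = (9580·0.9600 + 2210·149.0) / 11790 = 338500/11790 = 28.71 mg/L.
Half-life 14 h → k = ln 2 / 14 = 0.04951 h⁻¹ = 1.188 d⁻¹.
Set 28.71·exp(−k·t) = 19 → t = ln(28.71/19)/k = 30020 s = 8.338 h.
Distance = v·t = 0.39·30020 = 11710 m = 11.71 km.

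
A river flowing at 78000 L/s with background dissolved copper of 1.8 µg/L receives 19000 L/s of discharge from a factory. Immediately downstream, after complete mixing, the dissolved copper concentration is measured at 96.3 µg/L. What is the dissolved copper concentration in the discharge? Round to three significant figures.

484 µg/L

Mass balance: 78000·1.800 + 19000·Cₑ = 97000·96.30
→ Cₑ = (97000·96.30 − 78000·1.800) / 19000 = 484.2 µg/L.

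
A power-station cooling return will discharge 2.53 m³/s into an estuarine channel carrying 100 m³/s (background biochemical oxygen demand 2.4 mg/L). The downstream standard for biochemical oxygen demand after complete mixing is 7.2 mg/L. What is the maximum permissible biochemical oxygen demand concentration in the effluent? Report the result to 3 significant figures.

At the limit, (Qr·Cr + Qe·Cₑ)/(Qr + Qe) = 7.2:
Cₑ = (102.5·7.2 − 100.0·2.400) / 2.530 = 196.9 mg/L.

197 mg/L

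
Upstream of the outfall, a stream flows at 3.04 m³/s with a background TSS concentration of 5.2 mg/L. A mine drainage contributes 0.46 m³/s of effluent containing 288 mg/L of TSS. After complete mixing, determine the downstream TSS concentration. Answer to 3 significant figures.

Conservation of mass: C = (3.040·5.200 + 0.4600·288.0) / 3.500 = 148.3/3.500 = 42.37 mg/L.

42.4 mg/L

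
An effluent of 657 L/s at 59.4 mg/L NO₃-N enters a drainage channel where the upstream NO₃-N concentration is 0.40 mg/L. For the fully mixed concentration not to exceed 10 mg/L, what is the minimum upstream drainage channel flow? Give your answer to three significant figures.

Set C_mix = 10: (Q·0.4000 + 657.0·59.40) / (Q + 657.0) = 10
→ Q = 657.0·(59.40 − 10)/(10 − 0.4000) = 3381 L/s.

3380 L/s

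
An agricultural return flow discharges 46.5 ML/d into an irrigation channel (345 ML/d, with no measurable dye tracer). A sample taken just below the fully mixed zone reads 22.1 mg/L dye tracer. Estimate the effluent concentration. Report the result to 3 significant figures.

Mass balance: 345.0·0 + 46.50·Cₑ = 391.5·22.10
→ Cₑ = (391.5·22.10 − 345.0·0) / 46.50 = 186.1 mg/L.

186 mg/L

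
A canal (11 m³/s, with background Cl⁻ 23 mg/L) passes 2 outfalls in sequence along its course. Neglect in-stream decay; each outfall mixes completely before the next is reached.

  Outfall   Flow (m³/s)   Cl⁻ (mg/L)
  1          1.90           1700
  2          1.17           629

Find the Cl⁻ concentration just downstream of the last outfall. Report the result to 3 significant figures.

300 mg/L

After outfall 1: Q = 11.00 + 1.900 = 12.90 m³/s; C = (11.00·23.00 + 1.900·1700)/12.90 = 270.0 mg/L.
After outfall 2: Q = 12.90 + 1.170 = 14.07 m³/s; C = (12.90·270.0 + 1.170·629.0)/14.07 = 299.9 mg/L.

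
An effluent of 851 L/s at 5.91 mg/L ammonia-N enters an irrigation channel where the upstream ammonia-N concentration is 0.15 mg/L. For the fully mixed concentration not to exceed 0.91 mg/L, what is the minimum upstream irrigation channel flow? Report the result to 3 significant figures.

Set C_mix = 0.91: (Q·0.1500 + 851.0·5.910) / (Q + 851.0) = 0.91
→ Q = 851.0·(5.910 − 0.91)/(0.91 − 0.1500) = 5599 L/s.

5600 L/s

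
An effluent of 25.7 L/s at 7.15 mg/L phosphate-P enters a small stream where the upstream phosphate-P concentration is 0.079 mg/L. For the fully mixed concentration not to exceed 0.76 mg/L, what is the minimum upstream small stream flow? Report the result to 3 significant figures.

Set C_mix = 0.76: (Q·0.07900 + 25.70·7.150) / (Q + 25.70) = 0.76
→ Q = 25.70·(7.150 − 0.76)/(0.76 − 0.07900) = 241.1 L/s.

241 L/s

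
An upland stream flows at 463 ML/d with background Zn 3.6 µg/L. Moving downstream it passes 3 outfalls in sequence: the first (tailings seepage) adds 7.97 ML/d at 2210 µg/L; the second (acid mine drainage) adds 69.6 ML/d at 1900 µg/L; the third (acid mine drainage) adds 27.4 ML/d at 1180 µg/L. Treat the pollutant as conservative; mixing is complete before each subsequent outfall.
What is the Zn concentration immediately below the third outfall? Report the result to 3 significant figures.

324 µg/L

Outfall 1: combined Q = 471.0 ML/d; C = (463.0·3.600 + 7.970·2210)/471.0 = 40.94 µg/L.
Outfall 2: combined Q = 540.6 ML/d; C = (471.0·40.94 + 69.60·1900)/540.6 = 280.3 µg/L.
Outfall 3: combined Q = 568.0 ML/d; C = (540.6·280.3 + 27.40·1180)/568.0 = 323.7 µg/L.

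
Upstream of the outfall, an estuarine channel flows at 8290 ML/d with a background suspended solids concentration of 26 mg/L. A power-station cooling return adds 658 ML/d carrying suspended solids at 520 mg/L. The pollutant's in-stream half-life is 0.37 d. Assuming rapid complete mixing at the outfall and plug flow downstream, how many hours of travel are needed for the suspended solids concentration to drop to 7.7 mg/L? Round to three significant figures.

26.8 h

Conservation of mass: C = (8290·26.00 + 658.0·520.0) / 8948 = 557700/8948 = 62.33 mg/L.
Half-life 0.37 d → k = ln 2 / 0.37 = 1.873 d⁻¹.
62.33·exp(−k·t) = 7.7 → t = ln(62.33/7.7)/k = 96440 s = 26.79 h.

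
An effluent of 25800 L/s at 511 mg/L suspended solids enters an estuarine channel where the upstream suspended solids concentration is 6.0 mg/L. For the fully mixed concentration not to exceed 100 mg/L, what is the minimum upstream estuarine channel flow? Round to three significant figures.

113000 L/s

Set C_mix = 100: (Q·6.000 + 25800·511.0) / (Q + 25800) = 100
→ Q = 25800·(511.0 − 100)/(100 − 6.000) = 112800 L/s.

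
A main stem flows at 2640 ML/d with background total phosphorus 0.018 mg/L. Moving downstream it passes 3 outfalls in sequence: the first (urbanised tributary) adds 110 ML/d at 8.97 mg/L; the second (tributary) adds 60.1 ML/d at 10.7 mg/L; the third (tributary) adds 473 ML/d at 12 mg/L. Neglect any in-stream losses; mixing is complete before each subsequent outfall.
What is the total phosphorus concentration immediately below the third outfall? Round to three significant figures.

Below outfall 1: Q → 2750 ML/d, C = (2640·0.01800 + 110.0·8.970)/2750 = 0.3761 mg/L.
Below outfall 2: Q → 2810 ML/d, C = (2750·0.3761 + 60.10·10.70)/2810 = 0.5969 mg/L.
Below outfall 3: Q → 3283 ML/d, C = (2810·0.5969 + 473.0·12.00)/3283 = 2.240 mg/L.

2.24 mg/L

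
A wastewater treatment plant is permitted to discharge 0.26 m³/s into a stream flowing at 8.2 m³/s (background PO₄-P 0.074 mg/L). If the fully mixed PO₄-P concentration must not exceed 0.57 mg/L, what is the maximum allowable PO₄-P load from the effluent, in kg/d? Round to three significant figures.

364 kg/d

Mass balance at the limit: 8.200·0.07400 + 0.2600·Cₑ = 8.460·0.57 → Cₑ = 16.21 mg/L.
Load = 0.2600 m³/s × 16.21 g/m³ × 86 400 s/d = 364.2 kg/d.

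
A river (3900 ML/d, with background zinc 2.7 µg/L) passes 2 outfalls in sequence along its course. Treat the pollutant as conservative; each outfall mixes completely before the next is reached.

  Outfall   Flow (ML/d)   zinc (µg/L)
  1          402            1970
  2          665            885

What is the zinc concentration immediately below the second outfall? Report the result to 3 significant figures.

Below outfall 1: Q → 4302 ML/d, C = (3900·2.700 + 402.0·1970)/4302 = 186.5 µg/L.
Below outfall 2: Q → 4967 ML/d, C = (4302·186.5 + 665.0·885.0)/4967 = 280.0 µg/L.

280 µg/L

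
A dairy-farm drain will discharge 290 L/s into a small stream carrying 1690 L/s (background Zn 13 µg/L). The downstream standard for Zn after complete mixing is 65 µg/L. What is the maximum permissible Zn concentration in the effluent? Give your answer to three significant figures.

368 µg/L

At the limit, (Qr·Cr + Qe·Cₑ)/(Qr + Qe) = 65:
Cₑ = (1980·65 − 1690·13.00) / 290.0 = 368.0 µg/L.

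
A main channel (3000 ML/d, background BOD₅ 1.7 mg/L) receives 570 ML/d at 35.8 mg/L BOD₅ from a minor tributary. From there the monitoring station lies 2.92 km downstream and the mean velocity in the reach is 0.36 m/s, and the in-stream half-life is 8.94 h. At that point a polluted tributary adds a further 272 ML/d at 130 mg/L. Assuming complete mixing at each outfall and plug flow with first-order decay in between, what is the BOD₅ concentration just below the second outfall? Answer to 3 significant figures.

14.8 mg/L

After mixing, C = (3000·1.700 + 570.0·35.80) / 3570 = 25510/3570 = 7.145 mg/L; combined flow 3570 ML/d.
Travel time t = 2.92·1000 / 0.36 = 8111 s = 2.253 h.
Half-life 8.94 h → k = ln 2 / 8.94 = 0.07753 h⁻¹ = 1.861 d⁻¹.
After decay, C = 7.145 × e^(−kt) = 7.145 × 0.8397 = 5.999 mg/L.
At the second outfall, C = (3570·5.999 + 272.0·130.0) / (3570 + 272.0) = 14.78 mg/L.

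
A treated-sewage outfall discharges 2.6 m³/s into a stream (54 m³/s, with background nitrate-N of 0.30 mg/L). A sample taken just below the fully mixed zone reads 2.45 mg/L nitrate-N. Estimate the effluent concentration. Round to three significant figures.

Mass balance: 54.00·0.3000 + 2.600·Cₑ = 56.60·2.450
→ Cₑ = (56.60·2.450 − 54.00·0.3000) / 2.600 = 47.10 mg/L.

47.1 mg/L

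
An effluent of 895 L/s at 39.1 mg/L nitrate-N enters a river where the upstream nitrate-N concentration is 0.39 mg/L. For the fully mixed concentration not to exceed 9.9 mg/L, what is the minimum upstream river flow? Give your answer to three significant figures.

2750 L/s

Set C_mix = 9.9: (Q·0.3900 + 895.0·39.10) / (Q + 895.0) = 9.9
→ Q = 895.0·(39.10 − 9.9)/(9.9 − 0.3900) = 2748 L/s.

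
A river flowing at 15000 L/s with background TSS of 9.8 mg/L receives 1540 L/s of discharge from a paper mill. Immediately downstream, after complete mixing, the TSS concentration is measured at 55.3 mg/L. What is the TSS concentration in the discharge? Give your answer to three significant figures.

Mass balance: 15000·9.800 + 1540·Cₑ = 16540·55.30
→ Cₑ = (16540·55.30 − 15000·9.800) / 1540 = 498.5 mg/L.

498 mg/L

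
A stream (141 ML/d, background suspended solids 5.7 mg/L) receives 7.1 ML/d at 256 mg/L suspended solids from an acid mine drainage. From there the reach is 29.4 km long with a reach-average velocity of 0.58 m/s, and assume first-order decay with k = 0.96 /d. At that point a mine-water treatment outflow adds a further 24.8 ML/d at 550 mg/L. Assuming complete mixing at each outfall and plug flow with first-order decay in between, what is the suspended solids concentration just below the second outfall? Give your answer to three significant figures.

87.5 mg/L

Flow-weighted average: C = (141.0·5.700 + 7.100·256.0) / 148.1 = 2621/148.1 = 17.70 mg/L; combined flow 148.1 ML/d.
Travel time t = 29.4·1000 / 0.58 = 50690 s = 14.08 h.
After decay, C = 17.70 × e^(−kt) = 17.70 × 0.5694 = 10.08 mg/L.
At the second outfall, C = (148.1·10.08 + 24.80·550.0) / (148.1 + 24.80) = 87.52 mg/L.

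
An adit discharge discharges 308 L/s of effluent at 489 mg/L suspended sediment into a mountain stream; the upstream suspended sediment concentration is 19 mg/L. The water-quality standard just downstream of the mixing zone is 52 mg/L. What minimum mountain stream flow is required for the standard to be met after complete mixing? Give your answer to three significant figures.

Set C_mix = 52: (Q·19.00 + 308.0·489.0) / (Q + 308.0) = 52
→ Q = 308.0·(489.0 − 52)/(52 − 19.00) = 4079 L/s.

4080 L/s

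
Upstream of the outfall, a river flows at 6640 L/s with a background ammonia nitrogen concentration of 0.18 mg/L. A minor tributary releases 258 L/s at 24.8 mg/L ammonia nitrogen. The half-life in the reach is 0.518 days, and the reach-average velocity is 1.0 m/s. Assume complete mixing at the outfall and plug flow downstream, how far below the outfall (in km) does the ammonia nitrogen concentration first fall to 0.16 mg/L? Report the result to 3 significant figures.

Conservation of mass: C = (6640·0.1800 + 258.0·24.80) / 6898 = 7594/6898 = 1.101 mg/L.
Half-life 0.518 d → k = ln 2 / 0.518 = 1.338 d⁻¹.
Set 1.101·exp(−k·t) = 0.16 → t = ln(1.101/0.16)/k = 124500 s = 34.59 h.
Distance = v·t = 1.0·124500 = 124500 m = 124.5 km.

125 km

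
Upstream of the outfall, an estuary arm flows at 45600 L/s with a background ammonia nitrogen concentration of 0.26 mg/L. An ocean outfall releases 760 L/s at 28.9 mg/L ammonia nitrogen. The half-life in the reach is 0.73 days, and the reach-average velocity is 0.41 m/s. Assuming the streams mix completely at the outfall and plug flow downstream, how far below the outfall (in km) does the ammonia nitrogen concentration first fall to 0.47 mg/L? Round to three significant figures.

16.4 km

After mixing, C = (45600·0.2600 + 760.0·28.90) / 46360 = 33820/46360 = 0.7295 mg/L.
Half-life 0.73 d → k = ln 2 / 0.73 = 0.9495 d⁻¹.
Set 0.7295·exp(−k·t) = 0.47 → t = ln(0.7295/0.47)/k = 40000 s = 11.11 h.
Distance = v·t = 0.41·40000 = 16400 m = 16.40 km.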